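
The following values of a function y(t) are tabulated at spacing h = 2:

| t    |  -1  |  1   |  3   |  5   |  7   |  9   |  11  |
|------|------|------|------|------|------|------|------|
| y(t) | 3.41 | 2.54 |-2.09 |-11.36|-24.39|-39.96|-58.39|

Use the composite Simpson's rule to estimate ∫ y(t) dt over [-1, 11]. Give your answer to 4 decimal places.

h = 2, n = 6.
(h/3)·[y₀ + 4y₁ + 2y₂ + 4y₃ + 2y₄ + 4y₅ + y₆] = 0.666667·(-303.06) = -202.0400.

-202.0400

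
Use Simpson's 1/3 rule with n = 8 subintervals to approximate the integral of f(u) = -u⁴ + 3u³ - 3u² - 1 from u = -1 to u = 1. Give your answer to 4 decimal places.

-4.4010

h = (1 − (-1))/8 = 0.25.
Nodes u₀,…,u₈ = -1, -0.75, -0.5, -0.25, 0, 0.25, 0.5, 0.75, 1.
f(u) = -u⁴ + 3u³ - 3u² - 1: f₀=-8, f₁=-4.26953125, f₂=-2.1875, f₃=-1.23828125, f₄=-1, f₅=-1.14453125, f₆=-1.4375, f₇=-1.73828125, f₈=-2.
(h/3)·[f₀ + 4f₁ + 2f₂ + 4f₃ + 2f₄ + 4f₅ + 2f₆ + 4f₇ + f₈] = 0.083333·(-52.8125) = -4.4010.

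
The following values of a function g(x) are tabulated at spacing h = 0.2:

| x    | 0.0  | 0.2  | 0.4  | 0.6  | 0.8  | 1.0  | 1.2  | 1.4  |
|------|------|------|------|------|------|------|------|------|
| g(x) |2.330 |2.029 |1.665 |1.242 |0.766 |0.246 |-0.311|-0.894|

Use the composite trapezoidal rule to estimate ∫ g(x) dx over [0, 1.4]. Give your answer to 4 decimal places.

h = 0.2, n = 7.
(h/2)·[y₀ + 2y₁ + 2y₂ + 2y₃ + 2y₄ + 2y₅ + 2y₆ + y₇] = 0.1·(12.710) = 1.2710.

1.2710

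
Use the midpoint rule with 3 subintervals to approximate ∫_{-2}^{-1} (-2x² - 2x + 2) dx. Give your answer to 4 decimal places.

0.3519

h = (-1 − (-2))/3 = 0.333333.
Midpoints m₁,…,m₃ = -1.833333, -1.5, -1.166667.
f(m₁)=-1.055556, f(m₂)=0.5, f(m₃)=1.611111.
h·[f(m₁) + f(m₂) + f(m₃)] = 0.333333·(1.055556) = 0.3519.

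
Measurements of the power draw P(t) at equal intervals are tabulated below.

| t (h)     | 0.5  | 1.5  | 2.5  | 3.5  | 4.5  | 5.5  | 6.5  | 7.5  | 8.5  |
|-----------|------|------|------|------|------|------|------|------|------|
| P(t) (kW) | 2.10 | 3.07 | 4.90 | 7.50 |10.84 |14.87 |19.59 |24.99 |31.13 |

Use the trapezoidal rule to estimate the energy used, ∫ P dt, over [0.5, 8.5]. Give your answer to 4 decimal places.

h = 1, n = 8.
(h/2)·[y₀ + 2y₁ + 2y₂ + 2y₃ + 2y₄ + 2y₅ + 2y₆ + 2y₇ + y₈] = 0.5·(204.75) = 102.3750.

102.3750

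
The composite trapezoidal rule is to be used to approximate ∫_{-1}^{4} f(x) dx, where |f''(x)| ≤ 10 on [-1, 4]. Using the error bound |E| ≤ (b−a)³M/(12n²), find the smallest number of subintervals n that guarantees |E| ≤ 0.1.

Need 1250/(12n²) ≤ 0.1.
n² ≥ 1250/(12·0.1) = 1041.67 ⇒ n ≥ 32.2749, so the smallest n is 33.

33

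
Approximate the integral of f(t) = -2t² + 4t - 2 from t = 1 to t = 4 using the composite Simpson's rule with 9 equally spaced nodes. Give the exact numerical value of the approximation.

-18

h = (4 − 1)/8 = 0.375.
Nodes t₀,…,t₈ = 1, 1.375, 1.75, 2.125, 2.5, 2.875, 3.25, 3.625, 4.
f(t) = -2t² + 4t - 2: f₀=0, f₁=-0.28125, f₂=-1.125, f₃=-2.53125, f₄=-4.5, f₅=-7.03125, f₆=-10.125, f₇=-13.78125, f₈=-18.
(h/3)·[f₀ + 4f₁ + 2f₂ + 4f₃ + 2f₄ + 4f₅ + 2f₆ + 4f₇ + f₈] = 0.125·(-144) = -18.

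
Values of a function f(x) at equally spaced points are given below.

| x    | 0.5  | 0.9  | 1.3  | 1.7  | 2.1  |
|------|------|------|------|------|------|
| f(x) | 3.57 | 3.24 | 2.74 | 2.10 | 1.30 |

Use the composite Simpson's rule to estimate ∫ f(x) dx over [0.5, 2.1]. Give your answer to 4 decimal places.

h = 0.4, n = 4.
(h/3)·[y₀ + 4y₁ + 2y₂ + 4y₃ + y₄] = 0.133333·(31.71) = 4.2280.

4.2280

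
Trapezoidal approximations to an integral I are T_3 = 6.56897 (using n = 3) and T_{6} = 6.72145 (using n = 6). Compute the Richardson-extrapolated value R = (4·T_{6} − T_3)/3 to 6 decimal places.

6.772277

R = (4·T_{6} − T_3) / 3 = (4·6.72145 − 6.56897)/3 = (20.31683)/3 = 6.772277.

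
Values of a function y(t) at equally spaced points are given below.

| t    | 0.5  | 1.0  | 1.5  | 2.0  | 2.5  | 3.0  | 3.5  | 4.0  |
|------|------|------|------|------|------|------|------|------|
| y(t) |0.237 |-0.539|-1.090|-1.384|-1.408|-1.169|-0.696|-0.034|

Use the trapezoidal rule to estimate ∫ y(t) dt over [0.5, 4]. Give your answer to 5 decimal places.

-3.09225

h = 0.5, n = 7.
(h/2)·[y₀ + 2y₁ + 2y₂ + 2y₃ + 2y₄ + 2y₅ + 2y₆ + y₇] = 0.25·(-12.369) = -3.09225.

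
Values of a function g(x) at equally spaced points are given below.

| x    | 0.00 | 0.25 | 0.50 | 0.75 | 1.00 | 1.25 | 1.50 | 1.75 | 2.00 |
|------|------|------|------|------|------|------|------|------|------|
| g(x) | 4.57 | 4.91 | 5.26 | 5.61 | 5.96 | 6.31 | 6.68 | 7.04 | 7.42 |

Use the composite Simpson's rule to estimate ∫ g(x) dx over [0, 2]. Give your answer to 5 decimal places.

11.93917

h = 0.25, n = 8.
(h/3)·[y₀ + 4y₁ + 2y₂ + 4y₃ + 2y₄ + 4y₅ + 2y₆ + 4y₇ + y₈] = 0.083333·(143.27) = 11.93917.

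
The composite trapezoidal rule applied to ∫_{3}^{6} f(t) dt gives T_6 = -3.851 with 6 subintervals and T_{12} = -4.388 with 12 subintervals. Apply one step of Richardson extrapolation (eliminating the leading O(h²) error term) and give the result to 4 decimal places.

-4.5670

R = (4·T_{12} − T_6) / 3 = (4·(-4.388) − (-3.851))/3 = (-13.701)/3 = -4.5670.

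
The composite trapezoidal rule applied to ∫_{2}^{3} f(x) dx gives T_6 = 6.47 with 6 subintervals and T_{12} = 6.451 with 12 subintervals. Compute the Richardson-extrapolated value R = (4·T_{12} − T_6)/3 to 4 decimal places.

R = (4·T_{12} − T_6) / 3 = (4·6.451 − 6.47)/3 = (19.334)/3 = 6.4447.

6.4447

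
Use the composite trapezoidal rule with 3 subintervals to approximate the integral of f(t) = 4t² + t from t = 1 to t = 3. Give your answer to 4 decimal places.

h = (3 − 1)/3 = 0.666667.
Nodes t₀,…,t₃ = 1, 1.666667, 2.333333, 3.
f(t) = 4t² + t: f₀=5, f₁=12.777778, f₂=24.111111, f₃=39.
(h/2)·[f₀ + 2f₁ + 2f₂ + f₃] = 0.333333·(117.777778) = 39.2593.

39.2593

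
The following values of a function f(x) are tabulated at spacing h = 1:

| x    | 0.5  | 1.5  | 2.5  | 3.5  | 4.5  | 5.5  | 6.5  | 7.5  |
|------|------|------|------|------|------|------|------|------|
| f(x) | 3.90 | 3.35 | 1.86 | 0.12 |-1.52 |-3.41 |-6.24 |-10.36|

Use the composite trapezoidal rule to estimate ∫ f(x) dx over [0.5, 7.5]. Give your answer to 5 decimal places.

-9.07000

h = 1, n = 7.
(h/2)·[y₀ + 2y₁ + 2y₂ + 2y₃ + 2y₄ + 2y₅ + 2y₆ + y₇] = 0.5·(-18.14) = -9.07000.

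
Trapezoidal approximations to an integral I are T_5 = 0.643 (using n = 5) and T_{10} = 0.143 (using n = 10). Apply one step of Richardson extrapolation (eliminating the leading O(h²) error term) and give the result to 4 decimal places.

R = (4·T_{10} − T_5) / 3 = (4·0.143 − 0.643)/3 = (-0.071)/3 = -0.0237.

-0.0237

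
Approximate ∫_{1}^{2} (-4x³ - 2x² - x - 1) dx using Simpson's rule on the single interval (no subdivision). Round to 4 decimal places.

S = (b−a)/6 · [f(1) + 4f(1.5) + f(2)] = 0.166667·[(-8) + 4·(-20.5) + (-43)] = -22.1667.

-22.1667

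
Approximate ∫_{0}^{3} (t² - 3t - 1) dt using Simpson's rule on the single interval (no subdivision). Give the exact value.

-7.5

S = (b−a)/6 · [f(0) + 4f(1.5) + f(3)] = 0.5·[(-1) + 4·(-3.25) + (-1)] = -7.5.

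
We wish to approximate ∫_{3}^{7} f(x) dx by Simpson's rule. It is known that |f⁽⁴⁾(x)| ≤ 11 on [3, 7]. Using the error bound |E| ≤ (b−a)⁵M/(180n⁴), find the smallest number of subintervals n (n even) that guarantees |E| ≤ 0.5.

Need 11264/(180n⁴) ≤ 0.5.
n⁴ ≥ 11264/(180·0.5) = 125.156 ⇒ n ≥ 3.3447, so the smallest even n is 4. (n must be even for Simpson's rule.)

4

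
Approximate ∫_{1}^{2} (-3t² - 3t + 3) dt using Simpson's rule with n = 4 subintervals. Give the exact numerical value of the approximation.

h = (2 − 1)/4 = 0.25.
Nodes t₀,…,t₄ = 1, 1.25, 1.5, 1.75, 2.
f(t) = -3t² - 3t + 3: f₀=-3, f₁=-5.4375, f₂=-8.25, f₃=-11.4375, f₄=-15.
(h/3)·[f₀ + 4f₁ + 2f₂ + 4f₃ + f₄] = 0.083333·(-102) = -8.5.

-8.5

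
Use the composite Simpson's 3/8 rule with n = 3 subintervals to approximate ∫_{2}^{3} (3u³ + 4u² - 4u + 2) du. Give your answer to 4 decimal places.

66.0833

h = (3 − 2)/3 = 0.333333.
Nodes u₀,…,u₃ = 2, 2.333333, 2.666667, 3.
f(u) = 3u³ + 4u² - 4u + 2: f₀=34, f₁=52.555556, f₂=76.666667, f₃=107.
(3h/8)·[f₀ + 3f₁ + 3f₂ + f₃] = 0.125·(528.666667) = 66.0833.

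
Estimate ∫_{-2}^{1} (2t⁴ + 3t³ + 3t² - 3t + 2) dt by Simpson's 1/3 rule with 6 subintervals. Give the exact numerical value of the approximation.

h = (1 − (-2))/6 = 0.5.
Nodes t₀,…,t₆ = -2, -1.5, -1, -0.5, 0, 0.5, 1.
f(t) = 2t⁴ + 3t³ + 3t² - 3t + 2: f₀=28, f₁=13.25, f₂=7, f₃=4, f₄=2, f₅=1.75, f₆=7.
(h/3)·[f₀ + 4f₁ + 2f₂ + 4f₃ + 2f₄ + 4f₅ + f₆] = 0.166667·(129) = 21.5.

21.5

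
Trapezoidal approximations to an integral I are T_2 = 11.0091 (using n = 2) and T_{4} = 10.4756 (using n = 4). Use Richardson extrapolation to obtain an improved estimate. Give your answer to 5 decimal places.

10.29777

R = (4·T_{4} − T_2) / 3 = (4·10.4756 − 11.0091)/3 = (30.8933)/3 = 10.29777.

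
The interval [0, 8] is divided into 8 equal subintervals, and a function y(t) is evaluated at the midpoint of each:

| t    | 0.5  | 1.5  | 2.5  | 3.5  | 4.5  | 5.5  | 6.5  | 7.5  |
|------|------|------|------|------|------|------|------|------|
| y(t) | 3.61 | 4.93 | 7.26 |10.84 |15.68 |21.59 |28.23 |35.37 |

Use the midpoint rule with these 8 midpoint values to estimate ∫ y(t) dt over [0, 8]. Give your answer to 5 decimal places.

h = 1, n = 8.
h·[y(m₁) + y(m₂) + y(m₃) + y(m₄) + y(m₅) + y(m₆) + y(m₇) + y(m₈)] = 1·(127.51) = 127.51000.

127.51000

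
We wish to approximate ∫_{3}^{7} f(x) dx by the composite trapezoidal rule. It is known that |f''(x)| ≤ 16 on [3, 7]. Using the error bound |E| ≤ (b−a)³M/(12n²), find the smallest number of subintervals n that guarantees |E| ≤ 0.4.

15

Need 1024/(12n²) ≤ 0.4.
n² ≥ 1024/(12·0.4) = 213.333 ⇒ n ≥ 14.6059, so the smallest n is 15.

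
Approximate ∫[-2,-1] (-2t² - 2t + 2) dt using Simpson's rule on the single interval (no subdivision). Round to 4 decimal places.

0.3333

S = (b−a)/6 · [f(-2) + 4f(-1.5) + f(-1)] = 0.166667·[(-2) + 4·0.5 + 2] = 0.3333.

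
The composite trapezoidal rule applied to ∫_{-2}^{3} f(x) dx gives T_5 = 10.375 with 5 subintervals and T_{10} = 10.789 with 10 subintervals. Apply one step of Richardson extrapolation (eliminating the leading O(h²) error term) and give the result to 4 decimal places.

R = (4·T_{10} − T_5) / 3 = (4·10.789 − 10.375)/3 = (32.781)/3 = 10.9270.

10.9270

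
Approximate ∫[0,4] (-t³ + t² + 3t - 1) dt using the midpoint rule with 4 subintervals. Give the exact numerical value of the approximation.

-21

h = (4 − 0)/4 = 1.
Midpoints m₁,…,m₄ = 0.5, 1.5, 2.5, 3.5.
f(m₁)=0.625, f(m₂)=2.375, f(m₃)=-2.875, f(m₄)=-21.125.
h·[f(m₁) + f(m₂) + f(m₃) + f(m₄)] = 1·(-21) = -21.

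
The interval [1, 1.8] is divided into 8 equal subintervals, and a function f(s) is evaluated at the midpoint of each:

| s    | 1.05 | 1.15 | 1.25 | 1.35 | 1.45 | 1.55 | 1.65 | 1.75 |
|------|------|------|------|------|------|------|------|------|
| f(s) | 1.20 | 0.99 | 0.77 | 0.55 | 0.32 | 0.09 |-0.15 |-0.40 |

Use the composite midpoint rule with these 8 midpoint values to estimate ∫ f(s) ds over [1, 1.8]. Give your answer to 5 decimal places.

0.33700

h = 0.1, n = 8.
h·[y(m₁) + y(m₂) + y(m₃) + y(m₄) + y(m₅) + y(m₆) + y(m₇) + y(m₈)] = 0.1·(3.37) = 0.33700.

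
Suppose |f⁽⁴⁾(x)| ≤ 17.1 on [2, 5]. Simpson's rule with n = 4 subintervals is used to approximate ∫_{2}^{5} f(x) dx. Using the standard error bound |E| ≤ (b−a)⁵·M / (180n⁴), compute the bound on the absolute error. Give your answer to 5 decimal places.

0.09018

|E| ≤ (3)⁵·17.1 / (180·4⁴) = 4155.3/46080 = 0.09018.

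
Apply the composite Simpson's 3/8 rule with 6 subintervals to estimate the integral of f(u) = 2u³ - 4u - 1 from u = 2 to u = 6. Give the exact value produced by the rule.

h = (6 − 2)/6 = 0.666667.
Nodes u₀,…,u₆ = 2, 2.666667, 3.333333, 4, 4.666667, 5.333333, 6.
f(u) = 2u³ - 4u - 1: f₀=7, f₁=26.259259, f₂=59.740741, f₃=111, f₄=183.592593, f₅=281.074074, f₆=407.
(3h/8)·[f₀ + 3f₁ + 3f₂ + 2f₃ + 3f₄ + 3f₅ + f₆] = 0.25·(2288) = 572.

572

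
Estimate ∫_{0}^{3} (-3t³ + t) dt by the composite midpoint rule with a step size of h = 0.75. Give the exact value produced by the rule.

h = (3 − 0)/4 = 0.75.
Midpoints m₁,…,m₄ = 0.375, 1.125, 1.875, 2.625.
f(m₁)=0.216796875, f(m₂)=-3.146484375, f(m₃)=-17.900390625, f(m₄)=-51.638671875.
h·[f(m₁) + f(m₂) + f(m₃) + f(m₄)] = 0.75·(-72.46875) = -54.3515625.

-54.3515625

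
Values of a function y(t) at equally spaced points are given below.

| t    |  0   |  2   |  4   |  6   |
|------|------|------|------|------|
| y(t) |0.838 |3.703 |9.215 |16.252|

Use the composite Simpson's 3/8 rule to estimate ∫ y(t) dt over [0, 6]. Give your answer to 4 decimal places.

h = 2, n = 3.
(3h/8)·[y₀ + 3y₁ + 3y₂ + y₃] = 0.75·(55.844) = 41.8830.

41.8830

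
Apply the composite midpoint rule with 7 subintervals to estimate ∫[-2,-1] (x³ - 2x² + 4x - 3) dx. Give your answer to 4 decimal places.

h = (-1 − (-2))/7 = 0.142857.
Midpoints m₁,…,m₇ = -1.928571, -1.785714, -1.642857, -1.5, -1.357143, -1.214286, -1.071429.
f(m₁)=-25.326166, f(m₂)=-22.214650, f(m₃)=-19.403426, f(m₄)=-16.875, f(m₅)=-14.611880, f(m₆)=-12.596574, f(m₇)=-10.811589.
h·[f(m₁) + f(m₂) + f(m₃) + f(m₄) + f(m₅) + f(m₆) + f(m₇)] = 0.142857·(-121.839286) = -17.4056.

-17.4056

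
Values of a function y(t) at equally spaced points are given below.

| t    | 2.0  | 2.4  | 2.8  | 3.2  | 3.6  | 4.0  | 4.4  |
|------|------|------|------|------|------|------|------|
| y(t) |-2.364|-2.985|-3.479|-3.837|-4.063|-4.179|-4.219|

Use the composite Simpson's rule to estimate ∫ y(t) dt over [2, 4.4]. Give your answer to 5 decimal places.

h = 0.4, n = 6.
(h/3)·[y₀ + 4y₁ + 2y₂ + 4y₃ + 2y₄ + 4y₅ + y₆] = 0.133333·(-65.671) = -8.75613.

-8.75613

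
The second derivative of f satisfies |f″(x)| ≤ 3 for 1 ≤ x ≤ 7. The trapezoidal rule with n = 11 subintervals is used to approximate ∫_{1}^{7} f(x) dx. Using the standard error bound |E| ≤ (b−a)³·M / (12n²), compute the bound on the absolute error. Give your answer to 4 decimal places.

0.4463

|E| ≤ (6)³·3 / (12·11²) = 648/1452 = 0.4463.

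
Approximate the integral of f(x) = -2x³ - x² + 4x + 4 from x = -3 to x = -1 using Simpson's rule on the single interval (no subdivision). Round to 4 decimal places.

S = (b−a)/6 · [f(-3) + 4f(-2) + f(-1)] = 0.333333·[37 + 4·8 + 1] = 23.3333.

23.3333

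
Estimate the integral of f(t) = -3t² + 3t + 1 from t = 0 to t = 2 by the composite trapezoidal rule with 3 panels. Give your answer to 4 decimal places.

h = (2 − 0)/3 = 0.666667.
Nodes t₀,…,t₃ = 0, 0.666667, 1.333333, 2.
f(t) = -3t² + 3t + 1: f₀=1, f₁=1.666667, f₂=-0.333333, f₃=-5.
(h/2)·[f₀ + 2f₁ + 2f₂ + f₃] = 0.333333·(-1.333333) = -0.4444.

-0.4444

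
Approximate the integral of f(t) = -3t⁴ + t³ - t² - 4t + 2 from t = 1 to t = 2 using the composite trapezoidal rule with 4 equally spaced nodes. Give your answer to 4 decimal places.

-21.8951

h = (2 − 1)/3 = 0.333333.
Nodes t₀,…,t₃ = 1, 1.333333, 1.666667, 2.
f(t) = -3t⁴ + t³ - t² - 4t + 2: f₀=-5, f₁=-12.222222, f₂=-25.962963, f₃=-50.
(h/2)·[f₀ + 2f₁ + 2f₂ + f₃] = 0.166667·(-131.370370) = -21.8951.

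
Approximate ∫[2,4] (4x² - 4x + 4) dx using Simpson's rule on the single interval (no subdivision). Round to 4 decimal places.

S = (b−a)/6 · [f(2) + 4f(3) + f(4)] = 0.333333·[12 + 4·28 + 52] = 58.6667.

58.6667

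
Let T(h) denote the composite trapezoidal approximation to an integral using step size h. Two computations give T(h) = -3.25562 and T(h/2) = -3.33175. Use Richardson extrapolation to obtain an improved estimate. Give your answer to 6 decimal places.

-3.357127

R = (4·T(h/2) − T(h)) / 3 = (4·(-3.33175) − (-3.25562))/3 = (-10.07138)/3 = -3.357127.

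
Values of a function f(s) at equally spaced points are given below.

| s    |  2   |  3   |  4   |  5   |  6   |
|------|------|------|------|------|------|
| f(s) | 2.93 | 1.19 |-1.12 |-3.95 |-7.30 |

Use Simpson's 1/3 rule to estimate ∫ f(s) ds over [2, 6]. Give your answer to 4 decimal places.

h = 1, n = 4.
(h/3)·[y₀ + 4y₁ + 2y₂ + 4y₃ + y₄] = 0.333333·(-17.65) = -5.8833.

-5.8833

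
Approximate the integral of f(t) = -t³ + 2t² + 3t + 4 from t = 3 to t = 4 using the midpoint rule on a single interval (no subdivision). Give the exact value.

-3.875

M = (b−a)·f(3.5) = 1·(-3.875) = -3.875.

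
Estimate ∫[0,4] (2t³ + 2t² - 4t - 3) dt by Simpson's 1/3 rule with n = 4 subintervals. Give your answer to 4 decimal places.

h = (4 − 0)/4 = 1.
Nodes t₀,…,t₄ = 0, 1, 2, 3, 4.
f(t) = 2t³ + 2t² - 4t - 3: f₀=-3, f₁=-3, f₂=13, f₃=57, f₄=141.
(h/3)·[f₀ + 4f₁ + 2f₂ + 4f₃ + f₄] = 0.333333·(380) = 126.6667.

126.6667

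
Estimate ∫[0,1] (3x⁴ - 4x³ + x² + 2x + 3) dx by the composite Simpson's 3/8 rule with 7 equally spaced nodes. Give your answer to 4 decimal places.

3.9340

h = (1 − 0)/6 = 0.166667.
Nodes x₀,…,x₆ = 0, 0.166667, 0.333333, 0.5, 0.666667, 0.833333, 1.
f(x) = 3x⁴ - 4x³ + x² + 2x + 3: f₀=3, f₁=3.344907, f₂=3.666667, f₃=3.9375, f₄=4.185185, f₅=4.493056, f₆=5.
(3h/8)·[f₀ + 3f₁ + 3f₂ + 2f₃ + 3f₄ + 3f₅ + f₆] = 0.0625·(62.944444) = 3.9340.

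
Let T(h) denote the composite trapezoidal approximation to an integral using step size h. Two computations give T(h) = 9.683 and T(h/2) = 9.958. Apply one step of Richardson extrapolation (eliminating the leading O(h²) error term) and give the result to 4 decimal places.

R = (4·T(h/2) − T(h)) / 3 = (4·9.958 − 9.683)/3 = (30.149)/3 = 10.0497.

10.0497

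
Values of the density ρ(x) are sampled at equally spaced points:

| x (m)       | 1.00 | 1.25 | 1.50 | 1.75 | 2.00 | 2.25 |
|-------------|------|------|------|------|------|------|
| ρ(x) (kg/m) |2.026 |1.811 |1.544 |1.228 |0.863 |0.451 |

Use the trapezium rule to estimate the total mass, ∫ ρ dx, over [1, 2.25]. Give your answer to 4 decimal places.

1.6711

h = 0.25, n = 5.
(h/2)·[y₀ + 2y₁ + 2y₂ + 2y₃ + 2y₄ + y₅] = 0.125·(13.369) = 1.6711.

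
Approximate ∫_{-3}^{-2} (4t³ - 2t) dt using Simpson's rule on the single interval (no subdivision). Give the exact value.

S = (b−a)/6 · [f(-3) + 4f(-2.5) + f(-2)] = 0.166667·[(-102) + 4·(-57.5) + (-28)] = -60.

-60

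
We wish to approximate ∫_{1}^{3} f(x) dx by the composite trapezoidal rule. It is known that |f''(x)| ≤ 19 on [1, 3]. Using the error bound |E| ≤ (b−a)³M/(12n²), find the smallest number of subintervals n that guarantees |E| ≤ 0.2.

Need 152/(12n²) ≤ 0.2.
n² ≥ 152/(12·0.2) = 63.3333 ⇒ n ≥ 7.9582, so the smallest n is 8.

8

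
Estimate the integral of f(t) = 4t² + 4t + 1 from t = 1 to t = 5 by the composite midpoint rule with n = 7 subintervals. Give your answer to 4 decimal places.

216.8980

h = (5 − 1)/7 = 0.571429.
Midpoints m₁,…,m₇ = 1.285714, 1.857143, 2.428571, 3, 3.571429, 4.142857, 4.714286.
f(m₁)=12.755102, f(m₂)=22.224490, f(m₃)=34.306122, f(m₄)=49, f(m₅)=66.306122, f(m₆)=86.224490, f(m₇)=108.755102.
h·[f(m₁) + f(m₂) + f(m₃) + f(m₄) + f(m₅) + f(m₆) + f(m₇)] = 0.571429·(379.571429) = 216.8980.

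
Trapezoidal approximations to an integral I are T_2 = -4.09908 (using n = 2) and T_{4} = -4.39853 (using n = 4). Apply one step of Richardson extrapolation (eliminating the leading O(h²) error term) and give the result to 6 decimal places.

R = (4·T_{4} − T_2) / 3 = (4·(-4.39853) − (-4.09908))/3 = (-13.49504)/3 = -4.498347.

-4.498347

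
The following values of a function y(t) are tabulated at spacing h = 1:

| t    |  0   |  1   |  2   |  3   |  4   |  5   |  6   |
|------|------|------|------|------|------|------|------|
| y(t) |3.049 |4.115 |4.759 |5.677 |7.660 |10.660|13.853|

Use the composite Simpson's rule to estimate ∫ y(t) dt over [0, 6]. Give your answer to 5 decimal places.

41.18267

h = 1, n = 6.
(h/3)·[y₀ + 4y₁ + 2y₂ + 4y₃ + 2y₄ + 4y₅ + y₆] = 0.333333·(123.548) = 41.18267.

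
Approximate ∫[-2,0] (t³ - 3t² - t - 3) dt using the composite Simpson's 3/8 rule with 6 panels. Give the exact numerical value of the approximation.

h = (0 − (-2))/6 = 0.333333.
Nodes t₀,…,t₆ = -2, -1.666667, -1.333333, -1, -0.666667, -0.333333, 0.
f(t) = t³ - 3t² - t - 3: f₀=-21, f₁=-14.296296, f₂=-9.370370, f₃=-6, f₄=-3.962963, f₅=-3.037037, f₆=-3.
(3h/8)·[f₀ + 3f₁ + 3f₂ + 2f₃ + 3f₄ + 3f₅ + f₆] = 0.125·(-128) = -16.

-16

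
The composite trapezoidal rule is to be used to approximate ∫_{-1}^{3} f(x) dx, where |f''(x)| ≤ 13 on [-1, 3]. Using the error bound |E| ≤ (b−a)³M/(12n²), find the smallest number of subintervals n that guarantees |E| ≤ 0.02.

Need 832/(12n²) ≤ 0.02.
n² ≥ 832/(12·0.02) = 3466.67 ⇒ n ≥ 58.8784, so the smallest n is 59.

59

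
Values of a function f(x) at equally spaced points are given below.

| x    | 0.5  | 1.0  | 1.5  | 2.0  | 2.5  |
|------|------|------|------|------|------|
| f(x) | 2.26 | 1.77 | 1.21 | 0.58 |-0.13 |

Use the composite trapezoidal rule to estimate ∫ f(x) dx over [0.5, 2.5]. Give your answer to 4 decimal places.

2.3125

h = 0.5, n = 4.
(h/2)·[y₀ + 2y₁ + 2y₂ + 2y₃ + y₄] = 0.25·(9.25) = 2.3125.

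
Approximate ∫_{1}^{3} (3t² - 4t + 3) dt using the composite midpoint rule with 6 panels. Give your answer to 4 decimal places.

h = (3 − 1)/6 = 0.333333.
Midpoints m₁,…,m₆ = 1.166667, 1.5, 1.833333, 2.166667, 2.5, 2.833333.
f(m₁)=2.416667, f(m₂)=3.75, f(m₃)=5.75, f(m₄)=8.416667, f(m₅)=11.75, f(m₆)=15.75.
h·[f(m₁) + f(m₂) + f(m₃) + f(m₄) + f(m₅) + f(m₆)] = 0.333333·(47.833333) = 15.9444.

15.9444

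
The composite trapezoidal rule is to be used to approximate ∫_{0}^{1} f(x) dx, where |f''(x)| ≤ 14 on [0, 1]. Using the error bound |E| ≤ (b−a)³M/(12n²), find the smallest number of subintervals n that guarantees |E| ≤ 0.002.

Need 14/(12n²) ≤ 0.002.
n² ≥ 14/(12·0.002) = 583.333 ⇒ n ≥ 24.1523, so the smallest n is 25.

25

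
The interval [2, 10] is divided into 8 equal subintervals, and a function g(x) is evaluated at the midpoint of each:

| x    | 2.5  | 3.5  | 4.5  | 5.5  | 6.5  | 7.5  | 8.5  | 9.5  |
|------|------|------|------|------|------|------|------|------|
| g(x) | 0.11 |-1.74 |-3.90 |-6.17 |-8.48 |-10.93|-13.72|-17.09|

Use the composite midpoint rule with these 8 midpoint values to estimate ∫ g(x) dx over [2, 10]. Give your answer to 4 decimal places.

-61.9200

h = 1, n = 8.
h·[y(m₁) + y(m₂) + y(m₃) + y(m₄) + y(m₅) + y(m₆) + y(m₇) + y(m₈)] = 1·(-61.92) = -61.9200.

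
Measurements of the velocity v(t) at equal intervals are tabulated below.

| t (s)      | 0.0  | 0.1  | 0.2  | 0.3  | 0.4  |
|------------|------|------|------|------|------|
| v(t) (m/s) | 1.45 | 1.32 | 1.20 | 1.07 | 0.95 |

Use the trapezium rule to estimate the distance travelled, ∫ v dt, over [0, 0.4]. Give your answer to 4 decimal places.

h = 0.1, n = 4.
(h/2)·[y₀ + 2y₁ + 2y₂ + 2y₃ + y₄] = 0.05·(9.58) = 0.4790.

0.4790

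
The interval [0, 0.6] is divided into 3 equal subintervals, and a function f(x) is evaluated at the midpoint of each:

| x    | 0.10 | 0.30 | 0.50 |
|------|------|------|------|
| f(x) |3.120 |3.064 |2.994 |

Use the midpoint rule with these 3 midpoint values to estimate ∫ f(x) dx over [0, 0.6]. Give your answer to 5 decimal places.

1.83560

h = 0.2, n = 3.
h·[y(m₁) + y(m₂) + y(m₃)] = 0.2·(9.178) = 1.83560.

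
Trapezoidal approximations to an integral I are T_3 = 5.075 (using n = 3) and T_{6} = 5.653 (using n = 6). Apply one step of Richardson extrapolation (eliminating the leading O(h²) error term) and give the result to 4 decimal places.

5.8457

R = (4·T_{6} − T_3) / 3 = (4·5.653 − 5.075)/3 = (17.537)/3 = 5.8457.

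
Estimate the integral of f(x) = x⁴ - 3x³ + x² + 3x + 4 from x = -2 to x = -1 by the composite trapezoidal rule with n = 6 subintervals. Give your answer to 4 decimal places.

h = (-1 − (-2))/6 = 0.166667.
Nodes x₀,…,x₆ = -2, -1.833333, -1.666667, -1.5, -1.333333, -1.166667, -1.
f(x) = x⁴ - 3x³ + x² + 3x + 4: f₀=42, f₁=31.644290, f₂=23.382716, f₃=16.9375, f₄=12.049383, f₅=8.477623, f₆=6.
(h/2)·[f₀ + 2f₁ + 2f₂ + 2f₃ + 2f₄ + 2f₅ + f₆] = 0.083333·(232.983025) = 19.4153.

19.4153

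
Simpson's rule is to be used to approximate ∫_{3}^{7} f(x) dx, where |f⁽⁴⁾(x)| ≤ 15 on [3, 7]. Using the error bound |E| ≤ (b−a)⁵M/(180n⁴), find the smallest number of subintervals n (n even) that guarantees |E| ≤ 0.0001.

Need 15360/(180n⁴) ≤ 0.0001.
n⁴ ≥ 15360/(180·0.0001) = 853333 ⇒ n ≥ 30.3934, so the smallest even n is 32. (n must be even for Simpson's rule.)

32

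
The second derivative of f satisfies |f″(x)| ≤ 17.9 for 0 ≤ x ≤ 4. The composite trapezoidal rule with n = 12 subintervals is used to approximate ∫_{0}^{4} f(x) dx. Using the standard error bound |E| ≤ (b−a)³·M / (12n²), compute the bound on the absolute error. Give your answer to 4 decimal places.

0.6630

|E| ≤ (4)³·17.9 / (12·12²) = 1145.6/1728 = 0.6630.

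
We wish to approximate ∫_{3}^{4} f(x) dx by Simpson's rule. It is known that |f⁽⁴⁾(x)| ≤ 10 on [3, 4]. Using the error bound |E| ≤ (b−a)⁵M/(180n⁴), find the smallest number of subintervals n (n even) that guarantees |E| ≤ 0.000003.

Need 10/(180n⁴) ≤ 0.000003.
n⁴ ≥ 10/(180·0.000003) = 18518.5 ⇒ n ≥ 11.6655, so the smallest even n is 12. (n must be even for Simpson's rule.)

12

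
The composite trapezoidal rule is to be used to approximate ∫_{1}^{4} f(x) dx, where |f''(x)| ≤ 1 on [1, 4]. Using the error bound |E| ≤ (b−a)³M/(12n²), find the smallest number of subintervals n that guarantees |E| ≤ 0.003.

Need 27/(12n²) ≤ 0.003.
n² ≥ 27/(12·0.003) = 750 ⇒ n ≥ 27.3861, so the smallest n is 28.

28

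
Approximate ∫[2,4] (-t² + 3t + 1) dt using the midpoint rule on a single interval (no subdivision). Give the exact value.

M = (b−a)·f(3) = 2·(1) = 2.

2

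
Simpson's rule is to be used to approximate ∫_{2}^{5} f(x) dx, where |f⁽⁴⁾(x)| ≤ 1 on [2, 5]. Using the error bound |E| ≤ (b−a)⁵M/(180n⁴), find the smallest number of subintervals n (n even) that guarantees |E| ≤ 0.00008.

12

Need 243/(180n⁴) ≤ 0.00008.
n⁴ ≥ 243/(180·0.00008) = 16875 ⇒ n ≥ 11.3975, so the smallest even n is 12. (n must be even for Simpson's rule.)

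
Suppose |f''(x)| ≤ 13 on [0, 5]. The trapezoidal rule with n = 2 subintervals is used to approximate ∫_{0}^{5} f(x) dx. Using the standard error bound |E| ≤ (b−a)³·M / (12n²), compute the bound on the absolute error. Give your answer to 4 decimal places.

33.8542

|E| ≤ (5)³·13 / (12·2²) = 1625/48 = 33.8542.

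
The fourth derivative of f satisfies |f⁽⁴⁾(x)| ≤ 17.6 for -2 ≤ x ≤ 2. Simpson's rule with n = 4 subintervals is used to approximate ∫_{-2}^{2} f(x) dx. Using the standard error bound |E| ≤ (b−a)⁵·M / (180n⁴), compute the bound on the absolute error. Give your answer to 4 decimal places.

0.3911

|E| ≤ (4)⁵·17.6 / (180·4⁴) = 18022.4/46080 = 0.3911.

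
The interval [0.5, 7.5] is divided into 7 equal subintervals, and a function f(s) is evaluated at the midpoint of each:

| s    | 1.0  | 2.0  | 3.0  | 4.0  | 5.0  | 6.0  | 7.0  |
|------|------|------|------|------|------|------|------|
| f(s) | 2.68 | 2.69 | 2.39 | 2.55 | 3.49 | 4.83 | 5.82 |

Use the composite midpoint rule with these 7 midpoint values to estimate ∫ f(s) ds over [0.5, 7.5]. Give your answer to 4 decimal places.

24.4500

h = 1, n = 7.
h·[y(m₁) + y(m₂) + y(m₃) + y(m₄) + y(m₅) + y(m₆) + y(m₇)] = 1·(24.45) = 24.4500.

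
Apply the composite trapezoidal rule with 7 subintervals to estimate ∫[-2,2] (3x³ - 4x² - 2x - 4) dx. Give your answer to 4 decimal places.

-38.2041

h = (2 − (-2))/7 = 0.571429.
Nodes x₀,…,x₇ = -2, -1.428571, -0.857143, -0.285714, 0.285714, 0.857143, 1.428571, 2.
f(x) = 3x³ - 4x² - 2x - 4: f₀=-40, f₁=-18.052478, f₂=-7.113703, f₃=-3.825073, f₄=-4.827988, f₅=-6.763848, f₆=-6.274052, f₇=0.
(h/2)·[f₀ + 2f₁ + 2f₂ + 2f₃ + 2f₄ + 2f₅ + 2f₆ + f₇] = 0.285714·(-133.714286) = -38.2041.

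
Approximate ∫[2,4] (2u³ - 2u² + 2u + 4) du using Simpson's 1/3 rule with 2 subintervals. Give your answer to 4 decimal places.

h = (4 − 2)/2 = 1.
Nodes u₀,…,u₂ = 2, 3, 4.
f(u) = 2u³ - 2u² + 2u + 4: f₀=16, f₁=46, f₂=108.
(h/3)·[f₀ + 4f₁ + f₂] = 0.333333·(308) = 102.6667.

102.6667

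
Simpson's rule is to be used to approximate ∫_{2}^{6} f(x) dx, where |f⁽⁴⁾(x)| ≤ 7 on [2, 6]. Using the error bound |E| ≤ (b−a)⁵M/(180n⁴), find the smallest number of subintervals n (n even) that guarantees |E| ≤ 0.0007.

Need 7168/(180n⁴) ≤ 0.0007.
n⁴ ≥ 7168/(180·0.0007) = 56888.9 ⇒ n ≥ 15.4439, so the smallest even n is 16. (n must be even for Simpson's rule.)

16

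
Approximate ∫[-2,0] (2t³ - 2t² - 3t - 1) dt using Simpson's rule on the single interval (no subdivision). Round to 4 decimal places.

S = (b−a)/6 · [f(-2) + 4f(-1) + f(0)] = 0.333333·[(-19) + 4·(-2) + (-1)] = -9.3333.

-9.3333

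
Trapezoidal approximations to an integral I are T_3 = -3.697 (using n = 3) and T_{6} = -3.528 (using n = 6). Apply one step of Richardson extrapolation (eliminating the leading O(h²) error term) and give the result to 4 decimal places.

R = (4·T_{6} − T_3) / 3 = (4·(-3.528) − (-3.697))/3 = (-10.415)/3 = -3.4717.

-3.4717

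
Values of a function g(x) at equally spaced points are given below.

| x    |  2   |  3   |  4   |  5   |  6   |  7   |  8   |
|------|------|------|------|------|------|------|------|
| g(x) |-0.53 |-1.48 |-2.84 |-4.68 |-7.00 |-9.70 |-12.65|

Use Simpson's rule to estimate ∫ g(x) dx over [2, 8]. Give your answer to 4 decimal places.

-32.1000

h = 1, n = 6.
(h/3)·[y₀ + 4y₁ + 2y₂ + 4y₃ + 2y₄ + 4y₅ + y₆] = 0.333333·(-96.30) = -32.1000.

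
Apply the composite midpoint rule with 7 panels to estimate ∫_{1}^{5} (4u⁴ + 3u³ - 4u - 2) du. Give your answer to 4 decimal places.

h = (5 − 1)/7 = 0.571429.
Midpoints m₁,…,m₇ = 1.285714, 1.857143, 2.428571, 3, 3.571429, 4.142857, 4.714286.
f(m₁)=10.163682, f(m₂)=57.369013, f(m₃)=170.400250, f(m₄)=391, f(m₅)=771.146606, f(m₆)=1373.054144, f(m₇)=2269.172428.
h·[f(m₁) + f(m₂) + f(m₃) + f(m₄) + f(m₅) + f(m₆) + f(m₇)] = 0.571429·(5042.306122) = 2881.3178.

2881.3178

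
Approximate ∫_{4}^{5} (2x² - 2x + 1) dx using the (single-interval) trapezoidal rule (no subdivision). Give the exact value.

T = (b−a)/2 · [f(4) + f(5)] = 0.5·[25 + 41] = 33.

33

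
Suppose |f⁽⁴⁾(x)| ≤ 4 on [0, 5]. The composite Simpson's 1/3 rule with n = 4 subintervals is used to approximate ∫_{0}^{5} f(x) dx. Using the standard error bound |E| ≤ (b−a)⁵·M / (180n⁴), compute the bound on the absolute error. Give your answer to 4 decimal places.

|E| ≤ (5)⁵·4 / (180·4⁴) = 12500/46080 = 0.2713.

0.2713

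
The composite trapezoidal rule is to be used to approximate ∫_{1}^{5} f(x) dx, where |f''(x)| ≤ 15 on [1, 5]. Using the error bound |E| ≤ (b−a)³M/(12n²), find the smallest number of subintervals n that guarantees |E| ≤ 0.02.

64

Need 960/(12n²) ≤ 0.02.
n² ≥ 960/(12·0.02) = 4000 ⇒ n ≥ 63.2456, so the smallest n is 64.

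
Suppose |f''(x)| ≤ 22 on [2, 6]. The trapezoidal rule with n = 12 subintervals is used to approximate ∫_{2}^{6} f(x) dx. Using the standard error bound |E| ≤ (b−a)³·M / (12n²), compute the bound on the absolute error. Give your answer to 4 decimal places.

0.8148

|E| ≤ (4)³·22 / (12·12²) = 1408/1728 = 0.8148.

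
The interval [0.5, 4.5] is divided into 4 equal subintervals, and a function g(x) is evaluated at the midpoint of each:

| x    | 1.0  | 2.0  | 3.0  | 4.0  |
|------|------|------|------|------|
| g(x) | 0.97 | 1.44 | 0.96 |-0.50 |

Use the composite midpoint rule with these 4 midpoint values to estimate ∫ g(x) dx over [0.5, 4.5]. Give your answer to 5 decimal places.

h = 1, n = 4.
h·[y(m₁) + y(m₂) + y(m₃) + y(m₄)] = 1·(2.87) = 2.87000.

2.87000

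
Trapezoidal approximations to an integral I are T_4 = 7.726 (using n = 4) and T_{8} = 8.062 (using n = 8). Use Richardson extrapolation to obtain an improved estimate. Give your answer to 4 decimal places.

8.1740

R = (4·T_{8} − T_4) / 3 = (4·8.062 − 7.726)/3 = (24.522)/3 = 8.1740.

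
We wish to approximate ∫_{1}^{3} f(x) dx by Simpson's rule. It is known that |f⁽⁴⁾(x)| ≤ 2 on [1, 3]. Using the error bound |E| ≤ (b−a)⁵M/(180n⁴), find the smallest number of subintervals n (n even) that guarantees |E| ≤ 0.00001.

Need 64/(180n⁴) ≤ 0.00001.
n⁴ ≥ 64/(180·0.00001) = 35555.6 ⇒ n ≥ 13.7318, so the smallest even n is 14. (n must be even for Simpson's rule.)

14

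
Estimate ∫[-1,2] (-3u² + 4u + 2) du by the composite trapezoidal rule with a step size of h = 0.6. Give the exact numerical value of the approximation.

h = (2 − (-1))/5 = 0.6.
Nodes u₀,…,u₅ = -1, -0.4, 0.2, 0.8, 1.4, 2.
f(u) = -3u² + 4u + 2: f₀=-5, f₁=-0.08, f₂=2.68, f₃=3.28, f₄=1.72, f₅=-2.
(h/2)·[f₀ + 2f₁ + 2f₂ + 2f₃ + 2f₄ + f₅] = 0.3·(8.2) = 2.46.

2.46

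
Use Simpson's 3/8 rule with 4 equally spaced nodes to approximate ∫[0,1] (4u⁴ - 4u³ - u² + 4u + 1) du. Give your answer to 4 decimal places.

2.4815

h = (1 − 0)/3 = 0.333333.
Nodes u₀,…,u₃ = 0, 0.333333, 0.666667, 1.
f(u) = 4u⁴ - 4u³ - u² + 4u + 1: f₀=1, f₁=2.123457, f₂=2.827160, f₃=4.
(3h/8)·[f₀ + 3f₁ + 3f₂ + f₃] = 0.125·(19.851852) = 2.4815.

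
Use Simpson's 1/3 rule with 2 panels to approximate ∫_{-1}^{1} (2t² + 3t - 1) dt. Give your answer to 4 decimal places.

-0.6667

h = (1 − (-1))/2 = 1.
Nodes t₀,…,t₂ = -1, 0, 1.
f(t) = 2t² + 3t - 1: f₀=-2, f₁=-1, f₂=4.
(h/3)·[f₀ + 4f₁ + f₂] = 0.333333·(-2) = -0.6667.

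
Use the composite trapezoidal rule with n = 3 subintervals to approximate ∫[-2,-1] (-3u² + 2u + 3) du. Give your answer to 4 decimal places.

h = (-1 − (-2))/3 = 0.333333.
Nodes u₀,…,u₃ = -2, -1.666667, -1.333333, -1.
f(u) = -3u² + 2u + 3: f₀=-13, f₁=-8.666667, f₂=-5, f₃=-2.
(h/2)·[f₀ + 2f₁ + 2f₂ + f₃] = 0.166667·(-42.333333) = -7.0556.

-7.0556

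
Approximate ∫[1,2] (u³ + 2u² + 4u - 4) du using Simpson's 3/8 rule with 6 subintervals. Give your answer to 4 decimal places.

10.4167

h = (2 − 1)/6 = 0.166667.
Nodes u₀,…,u₆ = 1, 1.166667, 1.333333, 1.5, 1.666667, 1.833333, 2.
f(u) = u³ + 2u² + 4u - 4: f₀=3, f₁=4.976852, f₂=7.259259, f₃=9.875, f₄=12.851852, f₅=16.217593, f₆=20.
(3h/8)·[f₀ + 3f₁ + 3f₂ + 2f₃ + 3f₄ + 3f₅ + f₆] = 0.0625·(166.666667) = 10.4167.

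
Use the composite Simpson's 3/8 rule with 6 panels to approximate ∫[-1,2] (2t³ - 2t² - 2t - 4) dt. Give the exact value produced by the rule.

-13.5

h = (2 − (-1))/6 = 0.5.
Nodes t₀,…,t₆ = -1, -0.5, 0, 0.5, 1, 1.5, 2.
f(t) = 2t³ - 2t² - 2t - 4: f₀=-6, f₁=-3.75, f₂=-4, f₃=-5.25, f₄=-6, f₅=-4.75, f₆=0.
(3h/8)·[f₀ + 3f₁ + 3f₂ + 2f₃ + 3f₄ + 3f₅ + f₆] = 0.1875·(-72) = -13.5.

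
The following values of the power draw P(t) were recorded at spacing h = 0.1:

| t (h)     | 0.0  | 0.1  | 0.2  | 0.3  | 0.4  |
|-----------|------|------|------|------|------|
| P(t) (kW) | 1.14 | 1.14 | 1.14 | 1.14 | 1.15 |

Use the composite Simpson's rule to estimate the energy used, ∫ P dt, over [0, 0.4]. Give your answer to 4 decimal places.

0.4563

h = 0.1, n = 4.
(h/3)·[y₀ + 4y₁ + 2y₂ + 4y₃ + y₄] = 0.033333·(13.69) = 0.4563.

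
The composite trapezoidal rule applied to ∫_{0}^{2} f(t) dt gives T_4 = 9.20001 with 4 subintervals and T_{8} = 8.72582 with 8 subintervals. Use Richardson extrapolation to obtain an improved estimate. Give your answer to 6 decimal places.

R = (4·T_{8} − T_4) / 3 = (4·8.72582 − 9.20001)/3 = (25.70327)/3 = 8.567757.

8.567757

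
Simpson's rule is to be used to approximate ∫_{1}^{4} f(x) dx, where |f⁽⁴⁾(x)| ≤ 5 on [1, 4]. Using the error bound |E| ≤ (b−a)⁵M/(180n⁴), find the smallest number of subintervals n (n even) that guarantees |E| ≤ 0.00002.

Need 1215/(180n⁴) ≤ 0.00002.
n⁴ ≥ 1215/(180·0.00002) = 337500 ⇒ n ≥ 24.1029, so the smallest even n is 26. (n must be even for Simpson's rule.)

26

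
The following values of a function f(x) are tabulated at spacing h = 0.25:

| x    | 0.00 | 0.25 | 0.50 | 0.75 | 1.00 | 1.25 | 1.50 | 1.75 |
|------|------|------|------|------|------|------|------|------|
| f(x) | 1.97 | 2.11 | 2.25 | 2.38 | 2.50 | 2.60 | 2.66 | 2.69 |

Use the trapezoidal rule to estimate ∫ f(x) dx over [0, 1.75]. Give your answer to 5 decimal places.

4.20750

h = 0.25, n = 7.
(h/2)·[y₀ + 2y₁ + 2y₂ + 2y₃ + 2y₄ + 2y₅ + 2y₆ + y₇] = 0.125·(33.66) = 4.20750.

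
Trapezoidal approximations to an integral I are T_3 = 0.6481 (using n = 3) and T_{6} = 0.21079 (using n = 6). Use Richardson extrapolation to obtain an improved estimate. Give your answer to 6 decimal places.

0.065020

R = (4·T_{6} − T_3) / 3 = (4·0.21079 − 0.6481)/3 = (0.19506)/3 = 0.065020.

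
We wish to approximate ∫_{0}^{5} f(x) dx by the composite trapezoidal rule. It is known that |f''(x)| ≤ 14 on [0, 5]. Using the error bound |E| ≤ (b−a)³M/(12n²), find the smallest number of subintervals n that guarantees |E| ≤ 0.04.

Need 1750/(12n²) ≤ 0.04.
n² ≥ 1750/(12·0.04) = 3645.83 ⇒ n ≥ 60.3807, so the smallest n is 61.

61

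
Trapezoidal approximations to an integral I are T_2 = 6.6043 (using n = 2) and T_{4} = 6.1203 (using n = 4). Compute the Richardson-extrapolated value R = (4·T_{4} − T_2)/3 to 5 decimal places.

R = (4·T_{4} − T_2) / 3 = (4·6.1203 − 6.6043)/3 = (17.8769)/3 = 5.95897.

5.95897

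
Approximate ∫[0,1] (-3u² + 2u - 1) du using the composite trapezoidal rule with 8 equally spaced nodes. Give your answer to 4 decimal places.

h = (1 − 0)/7 = 0.142857.
Nodes u₀,…,u₇ = 0, 0.142857, 0.285714, 0.428571, 0.571429, 0.714286, 0.857143, 1.
f(u) = -3u² + 2u - 1: f₀=-1, f₁=-0.775510, f₂=-0.673469, f₃=-0.693878, f₄=-0.836735, f₅=-1.102041, f₆=-1.489796, f₇=-2.
(h/2)·[f₀ + 2f₁ + 2f₂ + 2f₃ + 2f₄ + 2f₅ + 2f₆ + f₇] = 0.071429·(-14.142857) = -1.0102.

-1.0102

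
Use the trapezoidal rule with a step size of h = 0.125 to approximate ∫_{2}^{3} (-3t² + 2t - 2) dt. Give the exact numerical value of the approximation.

h = (3 − 2)/8 = 0.125.
Nodes t₀,…,t₈ = 2, 2.125, 2.25, 2.375, 2.5, 2.625, 2.75, 2.875, 3.
f(t) = -3t² + 2t - 2: f₀=-10, f₁=-11.296875, f₂=-12.6875, f₃=-14.171875, f₄=-15.75, f₅=-17.421875, f₆=-19.1875, f₇=-21.046875, f₈=-23.
(h/2)·[f₀ + 2f₁ + 2f₂ + 2f₃ + 2f₄ + 2f₅ + 2f₆ + 2f₇ + f₈] = 0.0625·(-256.125) = -16.0078125.

-16.0078125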